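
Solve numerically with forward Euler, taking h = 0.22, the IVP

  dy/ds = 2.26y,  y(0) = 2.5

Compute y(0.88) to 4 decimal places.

Euler: y_{n+1} = y_n + h·f(s_n, y_n).
s=0.000000, y=2.500000: f=5.650000 → y ← 2.500000 + 0.22·5.650000 = 3.743000
s=0.220000, y=3.743000: f=8.459180 → y ← 3.743000 + 0.22·8.459180 = 5.604020
s=0.440000, y=5.604020: f=12.665084 → y ← 5.604020 + 0.22·12.665084 = 8.390338
s=0.660000, y=8.390338: f=18.962164 → y ← 8.390338 + 0.22·18.962164 = 12.562014
y(0.88) ≈ 12.5620

12.5620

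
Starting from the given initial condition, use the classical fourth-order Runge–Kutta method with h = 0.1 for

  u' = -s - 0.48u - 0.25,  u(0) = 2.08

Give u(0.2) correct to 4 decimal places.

RK4: k1 = f(s_n, u_n); k2 = f(s_n + h/2, u_n + (h/2)·k1); k3 = f(s_n + h/2, u_n + (h/2)·k2); k4 = f(s_n + h, u_n + h·k3); u_{n+1} = u_n + (h/6)·(k1 + 2k2 + 2k3 + k4).
s=0.000000, u=2.080000:
  k1 = f(0.000000, 2.080000) = -1.248400
  k2 = f(0.050000, 2.017580) = -1.268438
  k3 = f(0.050000, 2.016578) = -1.267957
  k4 = f(0.100000, 1.953204) = -1.287538
  u ← 2.080000 + (0.1/6)·(k1 + 2k2 + 2k3 + k4) = 1.953188
s=0.100000, u=1.953188:
  k1 = f(0.100000, 1.953188) = -1.287530
  k2 = f(0.150000, 1.888811) = -1.306629
  k3 = f(0.150000, 1.887856) = -1.306171
  k4 = f(0.200000, 1.822571) = -1.324834
  u ← 1.953188 + (0.1/6)·(k1 + 2k2 + 2k3 + k4) = 1.822555
u(0.2) ≈ 1.8226

1.8226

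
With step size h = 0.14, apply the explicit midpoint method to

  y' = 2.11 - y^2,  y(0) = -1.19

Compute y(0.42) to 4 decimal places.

Midpoint: k1 = f(s_n, y_n); k2 = f(s_n + h/2, y_n + (h/2)·k1); y_{n+1} = y_n + h·k2.
s=0.000000, y=-1.190000:
  k1 = f(0.000000, -1.190000) = 0.693900
  k2 = f(0.070000, -1.141427) = 0.807144
  y ← -1.190000 + 0.14·0.807144 = -1.077000
s=0.140000, y=-1.077000:
  k1 = f(0.140000, -1.077000) = 0.950071
  k2 = f(0.210000, -1.010495) = 1.088900
  y ← -1.077000 + 0.14·1.088900 = -0.924554
s=0.280000, y=-0.924554:
  k1 = f(0.280000, -0.924554) = 1.255200
  k2 = f(0.350000, -0.836690) = 1.409950
  y ← -0.924554 + 0.14·1.409950 = -0.727161
y(0.42) ≈ -0.7272

-0.7272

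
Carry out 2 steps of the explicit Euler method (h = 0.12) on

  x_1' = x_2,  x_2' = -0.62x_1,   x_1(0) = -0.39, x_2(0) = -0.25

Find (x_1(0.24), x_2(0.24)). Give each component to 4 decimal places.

-0.4465, -0.1897

Euler on (x_1,x_2): x_1_{n+1} = x_1_n + h·x_1', x_2_{n+1} = x_2_n + h·x_2'.
0.000000: (-0.390000, -0.250000); f=(-0.250000, 0.241800) → (-0.420000, -0.220984)
0.120000: (-0.420000, -0.220984); f=(-0.220984, 0.260400) → (-0.446518, -0.189736)
(x_1(0.24), x_2(0.24)) ≈ (-0.4465, -0.1897)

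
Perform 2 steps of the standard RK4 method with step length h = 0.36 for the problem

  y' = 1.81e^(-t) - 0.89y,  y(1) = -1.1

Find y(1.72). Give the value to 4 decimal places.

-0.3368

RK4: k1 = f(t_n, y_n); k2 = f(t_n + h/2, y_n + (h/2)·k1); k3 = f(t_n + h/2, y_n + (h/2)·k2); k4 = f(t_n + h, y_n + h·k3); y_{n+1} = y_n + (h/6)·(k1 + 2k2 + 2k3 + k4).
t=1.000000, y=-1.100000:
  k1 = f(1.000000, -1.100000) = 1.644862
  k2 = f(1.180000, -0.803925) = 1.271668
  k3 = f(1.180000, -0.871100) = 1.331453
  k4 = f(1.360000, -0.620677) = 1.016958
  y ← -1.100000 + (0.36/6)·(k1 + 2k2 + 2k3 + k4) = -0.627916
t=1.360000, y=-0.627916:
  k1 = f(1.360000, -0.627916) = 1.023401
  k2 = f(1.540000, -0.443704) = 0.782926
  k3 = f(1.540000, -0.486990) = 0.821450
  k4 = f(1.720000, -0.332194) = 0.619762
  y ← -0.627916 + (0.36/6)·(k1 + 2k2 + 2k3 + k4) = -0.336801
y(1.72) ≈ -0.3368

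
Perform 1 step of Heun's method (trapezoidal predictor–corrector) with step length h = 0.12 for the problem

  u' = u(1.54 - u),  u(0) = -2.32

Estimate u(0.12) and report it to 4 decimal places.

Heun: k1 = f(s_n, u_n); k2 = f(s_n + h, u_n + h·k1); u_{n+1} = u_n + (h/2)·(k1 + k2).
s=0.000000, u=-2.320000:
  k1 = f(0.000000, -2.320000) = -8.955200
  k2 = f(0.120000, -3.394624) = -16.751193
  u ← -2.320000 + (0.12/2)·(-8.955200 + (-16.751193)) = -3.862384
u(0.12) ≈ -3.8624

-3.8624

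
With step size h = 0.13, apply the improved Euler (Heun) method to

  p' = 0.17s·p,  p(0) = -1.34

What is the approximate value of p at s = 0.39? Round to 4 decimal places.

-1.3574

Heun: k1 = f(s_n, p_n); k2 = f(s_n + h, p_n + h·k1); p_{n+1} = p_n + (h/2)·(k1 + k2).
s=0.000000, p=-1.340000:
  k1 = f(0.000000, -1.340000) = 0.000000
  k2 = f(0.130000, -1.340000) = -0.029614
  p ← -1.340000 + (0.13/2)·(0.000000 + (-0.029614)) = -1.341925
s=0.130000, p=-1.341925:
  k1 = f(0.130000, -1.341925) = -0.029657
  k2 = f(0.260000, -1.345780) = -0.059483
  p ← -1.341925 + (0.13/2)·(-0.029657 + (-0.059483)) = -1.347719
s=0.260000, p=-1.347719:
  k1 = f(0.260000, -1.347719) = -0.059569
  k2 = f(0.390000, -1.355463) = -0.089867
  p ← -1.347719 + (0.13/2)·(-0.059569 + (-0.089867)) = -1.357432
p(0.39) ≈ -1.3574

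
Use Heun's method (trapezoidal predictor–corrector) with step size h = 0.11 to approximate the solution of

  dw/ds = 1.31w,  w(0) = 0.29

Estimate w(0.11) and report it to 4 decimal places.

Heun: k1 = f(s_n, w_n); k2 = f(s_n + h, w_n + h·k1); w_{n+1} = w_n + (h/2)·(k1 + k2).
s=0.000000, w=0.290000:
  k1 = f(0.000000, 0.290000) = 0.379900
  k2 = f(0.110000, 0.331789) = 0.434644
  w ← 0.290000 + (0.11/2)·(0.379900 + 0.434644) = 0.334800
w(0.11) ≈ 0.3348

0.3348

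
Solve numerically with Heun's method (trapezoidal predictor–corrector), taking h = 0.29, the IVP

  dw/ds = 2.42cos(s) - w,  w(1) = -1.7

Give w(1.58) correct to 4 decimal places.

Heun: k1 = f(s_n, w_n); k2 = f(s_n + h, w_n + h·k1); w_{n+1} = w_n + (h/2)·(k1 + k2).
s=1.000000, w=-1.700000:
  k1 = f(1.000000, -1.700000) = 3.007532
  k2 = f(1.290000, -0.827816) = 1.498448
  w ← -1.700000 + (0.29/2)·(3.007532 + 1.498448) = -1.046633
s=1.290000, w=-1.046633:
  k1 = f(1.290000, -1.046633) = 1.717265
  k2 = f(1.580000, -0.548626) = 0.526353
  w ← -1.046633 + (0.29/2)·(1.717265 + 0.526353) = -0.721308
w(1.58) ≈ -0.7213

-0.7213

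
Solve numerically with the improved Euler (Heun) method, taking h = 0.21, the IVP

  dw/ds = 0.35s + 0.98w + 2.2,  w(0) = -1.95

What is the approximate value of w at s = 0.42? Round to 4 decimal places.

Heun: k1 = f(s_n, w_n); k2 = f(s_n + h, w_n + h·k1); w_{n+1} = w_n + (h/2)·(k1 + k2).
s=0.000000, w=-1.950000:
  k1 = f(0.000000, -1.950000) = 0.289000
  k2 = f(0.210000, -1.889310) = 0.421976
  w ← -1.950000 + (0.21/2)·(0.289000 + 0.421976) = -1.875347
s=0.210000, w=-1.875347:
  k1 = f(0.210000, -1.875347) = 0.435659
  k2 = f(0.420000, -1.783859) = 0.598818
  w ← -1.875347 + (0.21/2)·(0.435659 + 0.598818) = -1.766727
w(0.42) ≈ -1.7667

-1.7667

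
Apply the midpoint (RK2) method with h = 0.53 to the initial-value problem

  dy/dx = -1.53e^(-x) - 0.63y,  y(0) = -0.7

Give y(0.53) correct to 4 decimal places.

Midpoint: k1 = f(x_n, y_n); k2 = f(x_n + h/2, y_n + (h/2)·k1); y_{n+1} = y_n + h·k2.
x=0.000000, y=-0.700000:
  k1 = f(0.000000, -0.700000) = -1.089000
  k2 = f(0.265000, -0.988585) = -0.551017
  y ← -0.700000 + 0.53·(-0.551017) = -0.992039
y(0.53) ≈ -0.9920

-0.9920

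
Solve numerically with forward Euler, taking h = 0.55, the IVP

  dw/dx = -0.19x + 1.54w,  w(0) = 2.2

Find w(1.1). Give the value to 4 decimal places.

Euler: w_{n+1} = w_n + h·f(x_n, w_n).
x=0.000000, w=2.200000: f=3.388000 → w ← 2.200000 + 0.55·3.388000 = 4.063400
x=0.550000, w=4.063400: f=6.153136 → w ← 4.063400 + 0.55·6.153136 = 7.447625
w(1.1) ≈ 7.4476

7.4476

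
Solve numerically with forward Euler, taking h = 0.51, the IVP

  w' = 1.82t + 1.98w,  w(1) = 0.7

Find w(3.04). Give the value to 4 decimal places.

30.7345

Euler: w_{n+1} = w_n + h·f(t_n, w_n).
t=1.000000, w=0.700000: f=3.206000 → w ← 0.700000 + 0.51·3.206000 = 2.335060
t=1.510000, w=2.335060: f=7.371619 → w ← 2.335060 + 0.51·7.371619 = 6.094586
t=2.020000, w=6.094586: f=15.743679 → w ← 6.094586 + 0.51·15.743679 = 14.123862
t=2.530000, w=14.123862: f=32.569847 → w ← 14.123862 + 0.51·32.569847 = 30.734484
w(3.04) ≈ 30.7345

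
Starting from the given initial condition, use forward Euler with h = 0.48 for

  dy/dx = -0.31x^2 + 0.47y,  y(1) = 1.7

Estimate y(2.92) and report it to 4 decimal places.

1.4857

Euler: y_{n+1} = y_n + h·f(x_n, y_n).
x=1.000000, y=1.700000: f=0.489000 → y ← 1.700000 + 0.48·0.489000 = 1.934720
x=1.480000, y=1.934720: f=0.230294 → y ← 1.934720 + 0.48·0.230294 = 2.045261
x=1.960000, y=2.045261: f=-0.229623 → y ← 2.045261 + 0.48·(-0.229623) = 1.935042
x=2.440000, y=1.935042: f=-0.936146 → y ← 1.935042 + 0.48·(-0.936146) = 1.485692
y(2.92) ≈ 1.4857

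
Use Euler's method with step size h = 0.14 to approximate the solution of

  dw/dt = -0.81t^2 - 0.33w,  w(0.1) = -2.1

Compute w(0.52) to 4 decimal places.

-1.8458

Euler: w_{n+1} = w_n + h·f(t_n, w_n).
t=0.100000, w=-2.100000: f=0.684900 → w ← -2.100000 + 0.14·0.684900 = -2.004114
t=0.240000, w=-2.004114: f=0.614702 → w ← -2.004114 + 0.14·0.614702 = -1.918056
t=0.380000, w=-1.918056: f=0.515994 → w ← -1.918056 + 0.14·0.515994 = -1.845817
w(0.52) ≈ -1.8458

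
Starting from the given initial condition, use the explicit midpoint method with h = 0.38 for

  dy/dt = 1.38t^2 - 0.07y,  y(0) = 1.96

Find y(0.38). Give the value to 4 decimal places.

1.9275

Midpoint: k1 = f(t_n, y_n); k2 = f(t_n + h/2, y_n + (h/2)·k1); y_{n+1} = y_n + h·k2.
t=0.000000, y=1.960000:
  k1 = f(0.000000, 1.960000) = -0.137200
  k2 = f(0.190000, 1.933932) = -0.085557
  y ← 1.960000 + 0.38·(-0.085557) = 1.927488
y(0.38) ≈ 1.9275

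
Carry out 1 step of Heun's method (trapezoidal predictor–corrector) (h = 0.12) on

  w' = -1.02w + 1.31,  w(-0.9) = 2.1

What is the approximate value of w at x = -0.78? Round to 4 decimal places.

2.0063

Heun: k1 = f(x_n, w_n); k2 = f(x_n + h, w_n + h·k1); w_{n+1} = w_n + (h/2)·(k1 + k2).
x=-0.900000, w=2.100000:
  k1 = f(-0.900000, 2.100000) = -0.832000
  k2 = f(-0.780000, 2.000160) = -0.730163
  w ← 2.100000 + (0.12/2)·(-0.832000 + (-0.730163)) = 2.006270
w(-0.78) ≈ 2.0063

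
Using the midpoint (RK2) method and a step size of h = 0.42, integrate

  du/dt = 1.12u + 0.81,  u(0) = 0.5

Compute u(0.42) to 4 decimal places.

1.2107

Midpoint: k1 = f(t_n, u_n); k2 = f(t_n + h/2, u_n + (h/2)·k1); u_{n+1} = u_n + h·k2.
t=0.000000, u=0.500000:
  k1 = f(0.000000, 0.500000) = 1.370000
  k2 = f(0.210000, 0.787700) = 1.692224
  u ← 0.500000 + 0.42·1.692224 = 1.210734
u(0.42) ≈ 1.2107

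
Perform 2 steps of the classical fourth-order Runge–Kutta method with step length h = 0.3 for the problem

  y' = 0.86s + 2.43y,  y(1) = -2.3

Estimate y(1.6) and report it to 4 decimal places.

RK4: k1 = f(s_n, y_n); k2 = f(s_n + h/2, y_n + (h/2)·k1); k3 = f(s_n + h/2, y_n + (h/2)·k2); k4 = f(s_n + h, y_n + h·k3); y_{n+1} = y_n + (h/6)·(k1 + 2k2 + 2k3 + k4).
s=1.000000, y=-2.300000:
  k1 = f(1.000000, -2.300000) = -4.729000
  k2 = f(1.150000, -3.009350) = -6.323720
  k3 = f(1.150000, -3.248558) = -6.904996
  k4 = f(1.300000, -4.371499) = -9.504742
  y ← -2.300000 + (0.3/6)·(k1 + 2k2 + 2k3 + k4) = -4.334559
s=1.300000, y=-4.334559:
  k1 = f(1.300000, -4.334559) = -9.414978
  k2 = f(1.450000, -5.746805) = -12.717737
  k3 = f(1.450000, -6.242219) = -13.921593
  k4 = f(1.600000, -8.511037) = -19.305819
  y ← -4.334559 + (0.3/6)·(k1 + 2k2 + 2k3 + k4) = -8.434532
y(1.6) ≈ -8.4345

-8.4345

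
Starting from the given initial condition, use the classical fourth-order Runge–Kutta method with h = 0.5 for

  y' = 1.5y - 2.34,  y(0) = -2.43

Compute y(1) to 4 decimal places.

-16.2839

RK4: k1 = f(t_n, y_n); k2 = f(t_n + h/2, y_n + (h/2)·k1); k3 = f(t_n + h/2, y_n + (h/2)·k2); k4 = f(t_n + h, y_n + h·k3); y_{n+1} = y_n + (h/6)·(k1 + 2k2 + 2k3 + k4).
t=0.000000, y=-2.430000:
  k1 = f(0.000000, -2.430000) = -5.985000
  k2 = f(0.250000, -3.926250) = -8.229375
  k3 = f(0.250000, -4.487344) = -9.071016
  k4 = f(0.500000, -6.965508) = -12.788262
  y ← -2.430000 + (0.5/6)·(k1 + 2k2 + 2k3 + k4) = -6.877837
t=0.500000, y=-6.877837:
  k1 = f(0.500000, -6.877837) = -12.656755
  k2 = f(0.750000, -10.042026) = -17.403039
  k3 = f(0.750000, -11.228597) = -19.182895
  k4 = f(1.000000, -16.469284) = -27.043927
  y ← -6.877837 + (0.5/6)·(k1 + 2k2 + 2k3 + k4) = -16.283883
y(1) ≈ -16.2839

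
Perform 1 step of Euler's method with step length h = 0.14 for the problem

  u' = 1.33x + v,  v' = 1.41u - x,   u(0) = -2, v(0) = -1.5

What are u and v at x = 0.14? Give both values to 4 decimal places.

-2.2100, -1.8948

Euler on (u,v): u_{n+1} = u_n + h·u', v_{n+1} = v_n + h·v'.
0.000000: (-2.000000, -1.500000); f=(-1.500000, -2.820000) → (-2.210000, -1.894800)
(u(0.14), v(0.14)) ≈ (-2.2100, -1.8948)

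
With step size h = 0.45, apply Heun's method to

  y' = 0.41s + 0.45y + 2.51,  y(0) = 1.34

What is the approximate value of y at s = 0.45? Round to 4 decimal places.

Heun: k1 = f(s_n, y_n); k2 = f(s_n + h, y_n + h·k1); y_{n+1} = y_n + (h/2)·(k1 + k2).
s=0.000000, y=1.340000:
  k1 = f(0.000000, 1.340000) = 3.113000
  k2 = f(0.450000, 2.740850) = 3.927882
  y ← 1.340000 + (0.45/2)·(3.113000 + 3.927882) = 2.924199
y(0.45) ≈ 2.9242

2.9242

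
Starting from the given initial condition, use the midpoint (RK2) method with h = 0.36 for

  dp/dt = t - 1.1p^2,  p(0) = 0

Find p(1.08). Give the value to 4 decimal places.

Midpoint: k1 = f(t_n, p_n); k2 = f(t_n + h/2, p_n + (h/2)·k1); p_{n+1} = p_n + h·k2.
t=0.000000, p=0.000000:
  k1 = f(0.000000, 0.000000) = 0.000000
  k2 = f(0.180000, 0.000000) = 0.180000
  p ← 0.000000 + 0.36·0.180000 = 0.064800
t=0.360000, p=0.064800:
  k1 = f(0.360000, 0.064800) = 0.355381
  k2 = f(0.540000, 0.128769) = 0.521761
  p ← 0.064800 + 0.36·0.521761 = 0.252634
t=0.720000, p=0.252634:
  k1 = f(0.720000, 0.252634) = 0.649794
  k2 = f(0.900000, 0.369597) = 0.749738
  p ← 0.252634 + 0.36·0.749738 = 0.522540
p(1.08) ≈ 0.5225

0.5225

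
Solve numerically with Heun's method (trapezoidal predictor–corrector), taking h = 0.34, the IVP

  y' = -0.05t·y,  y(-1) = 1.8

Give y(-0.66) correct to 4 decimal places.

1.8256

Heun: k1 = f(t_n, y_n); k2 = f(t_n + h, y_n + h·k1); y_{n+1} = y_n + (h/2)·(k1 + k2).
t=-1.000000, y=1.800000:
  k1 = f(-1.000000, 1.800000) = 0.090000
  k2 = f(-0.660000, 1.830600) = 0.060410
  y ← 1.800000 + (0.34/2)·(0.090000 + 0.060410) = 1.825570
y(-0.66) ≈ 1.8256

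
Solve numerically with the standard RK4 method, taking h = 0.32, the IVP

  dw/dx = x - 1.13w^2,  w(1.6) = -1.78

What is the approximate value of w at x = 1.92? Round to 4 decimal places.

RK4: k1 = f(x_n, w_n); k2 = f(x_n + h/2, w_n + (h/2)·k1); k3 = f(x_n + h/2, w_n + (h/2)·k2); k4 = f(x_n + h, w_n + h·k3); w_{n+1} = w_n + (h/6)·(k1 + 2k2 + 2k3 + k4).
x=1.600000, w=-1.780000:
  k1 = f(1.600000, -1.780000) = -1.980292
  k2 = f(1.760000, -2.096847) = -3.208346
  k3 = f(1.760000, -2.293335) = -4.183107
  k4 = f(1.920000, -3.118594) = -9.069962
  w ← -1.780000 + (0.32/6)·(k1 + 2k2 + 2k3 + k4) = -3.157769
w(1.92) ≈ -3.1578

-3.1578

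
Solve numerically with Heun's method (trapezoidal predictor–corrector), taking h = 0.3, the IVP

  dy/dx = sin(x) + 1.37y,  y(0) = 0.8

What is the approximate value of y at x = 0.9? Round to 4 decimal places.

Heun: k1 = f(x_n, y_n); k2 = f(x_n + h, y_n + h·k1); y_{n+1} = y_n + (h/2)·(k1 + k2).
x=0.000000, y=0.800000:
  k1 = f(0.000000, 0.800000) = 1.096000
  k2 = f(0.300000, 1.128800) = 1.841976
  y ← 0.800000 + (0.3/2)·(1.096000 + 1.841976) = 1.240696
x=0.300000, y=1.240696:
  k1 = f(0.300000, 1.240696) = 1.995274
  k2 = f(0.600000, 1.839279) = 3.084454
  y ← 1.240696 + (0.3/2)·(1.995274 + 3.084454) = 2.002656
x=0.600000, y=2.002656:
  k1 = f(0.600000, 2.002656) = 3.308281
  k2 = f(0.900000, 2.995140) = 4.886669
  y ← 2.002656 + (0.3/2)·(3.308281 + 4.886669) = 3.231898
y(0.9) ≈ 3.2319

3.2319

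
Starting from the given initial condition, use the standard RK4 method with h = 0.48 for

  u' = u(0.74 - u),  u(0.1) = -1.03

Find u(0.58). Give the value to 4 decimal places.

-3.4627

RK4: k1 = f(x_n, u_n); k2 = f(x_n + h/2, u_n + (h/2)·k1); k3 = f(x_n + h/2, u_n + (h/2)·k2); k4 = f(x_n + h, u_n + h·k3); u_{n+1} = u_n + (h/6)·(k1 + 2k2 + 2k3 + k4).
x=0.100000, u=-1.030000:
  k1 = f(0.100000, -1.030000) = -1.823100
  k2 = f(0.340000, -1.467544) = -3.239668
  k3 = f(0.340000, -1.807520) = -4.604695
  k4 = f(0.580000, -3.240253) = -12.897030
  u ← -1.030000 + (0.48/6)·(k1 + 2k2 + 2k3 + k4) = -3.462708
u(0.58) ≈ -3.4627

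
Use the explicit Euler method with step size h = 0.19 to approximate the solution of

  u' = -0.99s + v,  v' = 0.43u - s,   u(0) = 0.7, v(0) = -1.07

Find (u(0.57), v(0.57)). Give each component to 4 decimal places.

Euler on (u,v): u_{n+1} = u_n + h·u', v_{n+1} = v_n + h·v'.
0.000000: (0.700000, -1.070000); f=(-1.070000, 0.301000) → (0.496700, -1.012810)
0.190000: (0.496700, -1.012810); f=(-1.200910, 0.023581) → (0.268527, -1.008330)
0.380000: (0.268527, -1.008330); f=(-1.384530, -0.264533) → (0.005466, -1.058591)
(u(0.57), v(0.57)) ≈ (0.0055, -1.0586)

0.0055, -1.0586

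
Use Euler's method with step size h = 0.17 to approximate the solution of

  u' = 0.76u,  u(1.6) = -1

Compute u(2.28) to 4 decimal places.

Euler: u_{n+1} = u_n + h·f(s_n, u_n).
s=1.600000, u=-1.000000: f=-0.760000 → u ← -1.000000 + 0.17·(-0.760000) = -1.129200
s=1.770000, u=-1.129200: f=-0.858192 → u ← -1.129200 + 0.17·(-0.858192) = -1.275093
s=1.940000, u=-1.275093: f=-0.969070 → u ← -1.275093 + 0.17·(-0.969070) = -1.439835
s=2.110000, u=-1.439835: f=-1.094274 → u ← -1.439835 + 0.17·(-1.094274) = -1.625861
u(2.28) ≈ -1.6259

-1.6259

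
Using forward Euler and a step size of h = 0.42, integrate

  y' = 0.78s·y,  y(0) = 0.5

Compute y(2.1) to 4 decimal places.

1.5887

Euler: y_{n+1} = y_n + h·f(s_n, y_n).
s=0.000000, y=0.500000: f=0.000000 → y ← 0.500000 + 0.42·0.000000 = 0.500000
s=0.420000, y=0.500000: f=0.163800 → y ← 0.500000 + 0.42·0.163800 = 0.568796
s=0.840000, y=0.568796: f=0.372675 → y ← 0.568796 + 0.42·0.372675 = 0.725320
s=1.260000, y=0.725320: f=0.712844 → y ← 0.725320 + 0.42·0.712844 = 1.024714
s=1.680000, y=1.024714: f=1.342785 → y ← 1.024714 + 0.42·1.342785 = 1.588684
y(2.1) ≈ 1.5887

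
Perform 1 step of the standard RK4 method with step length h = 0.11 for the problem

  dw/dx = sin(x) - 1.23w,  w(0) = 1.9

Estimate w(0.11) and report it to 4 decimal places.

1.6653

RK4: k1 = f(x_n, w_n); k2 = f(x_n + h/2, w_n + (h/2)·k1); k3 = f(x_n + h/2, w_n + (h/2)·k2); k4 = f(x_n + h, w_n + h·k3); w_{n+1} = w_n + (h/6)·(k1 + 2k2 + 2k3 + k4).
x=0.000000, w=1.900000:
  k1 = f(0.000000, 1.900000) = -2.337000
  k2 = f(0.055000, 1.771465) = -2.123930
  k3 = f(0.055000, 1.783184) = -2.138344
  k4 = f(0.110000, 1.664782) = -1.937904
  w ← 1.900000 + (0.11/6)·(k1 + 2k2 + 2k3 + k4) = 1.665343
w(0.11) ≈ 1.6653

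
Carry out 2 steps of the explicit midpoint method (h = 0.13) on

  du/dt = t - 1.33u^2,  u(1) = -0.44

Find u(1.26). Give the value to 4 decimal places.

-0.1848

Midpoint: k1 = f(t_n, u_n); k2 = f(t_n + h/2, u_n + (h/2)·k1); u_{n+1} = u_n + h·k2.
t=1.000000, u=-0.440000:
  k1 = f(1.000000, -0.440000) = 0.742512
  k2 = f(1.065000, -0.391737) = 0.860901
  u ← -0.440000 + 0.13·0.860901 = -0.328083
t=1.130000, u=-0.328083:
  k1 = f(1.130000, -0.328083) = 0.986841
  k2 = f(1.195000, -0.263938) = 1.102348
  u ← -0.328083 + 0.13·1.102348 = -0.184778
u(1.26) ≈ -0.1848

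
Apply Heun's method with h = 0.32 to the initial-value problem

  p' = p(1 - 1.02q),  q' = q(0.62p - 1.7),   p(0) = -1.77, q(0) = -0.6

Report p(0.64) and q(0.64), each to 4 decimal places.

-3.8373, -0.1522

Heun on (p,q): k1 = f(t_n, state_n); k2 = f(t_n + h, state_n + h·k1); state_{n+1} = state_n + (h/2)·(k1 + k2).
0.000000: (-1.770000, -0.600000)
  k1 = (-2.853240, 1.678440)
  predictor → (-2.683037, -0.062899)
  k2 = (-2.855173, 0.211560)
  → (-2.683346, -0.297600)
0.320000: (-2.683346, -0.297600)
  k1 = (-3.497881, 1.001029)
  predictor → (-3.802668, 0.022729)
  k2 = (-3.714507, -0.092228)
  → (-3.837328, -0.152192)
(p(0.64), q(0.64)) ≈ (-3.8373, -0.1522)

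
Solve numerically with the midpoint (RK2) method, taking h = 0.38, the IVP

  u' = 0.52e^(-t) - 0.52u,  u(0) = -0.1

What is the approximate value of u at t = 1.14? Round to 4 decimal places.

Midpoint: k1 = f(t_n, u_n); k2 = f(t_n + h/2, u_n + (h/2)·k1); u_{n+1} = u_n + h·k2.
t=0.000000, u=-0.100000:
  k1 = f(0.000000, -0.100000) = 0.572000
  k2 = f(0.190000, 0.008680) = 0.425505
  u ← -0.100000 + 0.38·0.425505 = 0.061692
t=0.380000, u=0.061692:
  k1 = f(0.380000, 0.061692) = 0.323528
  k2 = f(0.570000, 0.123162) = 0.230029
  u ← 0.061692 + 0.38·0.230029 = 0.149103
t=0.760000, u=0.149103:
  k1 = f(0.760000, 0.149103) = 0.165653
  k2 = f(0.950000, 0.180577) = 0.107205
  u ← 0.149103 + 0.38·0.107205 = 0.189841
u(1.14) ≈ 0.1898

0.1898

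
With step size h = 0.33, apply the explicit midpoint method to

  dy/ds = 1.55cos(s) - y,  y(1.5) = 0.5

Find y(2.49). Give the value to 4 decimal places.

-0.2785

Midpoint: k1 = f(s_n, y_n); k2 = f(s_n + h/2, y_n + (h/2)·k1); y_{n+1} = y_n + h·k2.
s=1.500000, y=0.500000:
  k1 = f(1.500000, 0.500000) = -0.390357
  k2 = f(1.665000, 0.435591) = -0.581391
  y ← 0.500000 + 0.33·(-0.581391) = 0.308141
s=1.830000, y=0.308141:
  k1 = f(1.830000, 0.308141) = -0.705423
  k2 = f(1.995000, 0.191746) = -0.829719
  y ← 0.308141 + 0.33·(-0.829719) = 0.034334
s=2.160000, y=0.034334:
  k1 = f(2.160000, 0.034334) = -0.895668
  k2 = f(2.325000, -0.113451) = -0.947847
  y ← 0.034334 + 0.33·(-0.947847) = -0.278456
y(2.49) ≈ -0.2785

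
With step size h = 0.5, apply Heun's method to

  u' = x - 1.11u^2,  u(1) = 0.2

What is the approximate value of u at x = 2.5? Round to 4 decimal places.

1.2938

Heun: k1 = f(x_n, u_n); k2 = f(x_n + h, u_n + h·k1); u_{n+1} = u_n + (h/2)·(k1 + k2).
x=1.000000, u=0.200000:
  k1 = f(1.000000, 0.200000) = 0.955600
  k2 = f(1.500000, 0.677800) = 0.990052
  u ← 0.200000 + (0.5/2)·(0.955600 + 0.990052) = 0.686413
x=1.500000, u=0.686413:
  k1 = f(1.500000, 0.686413) = 0.977009
  k2 = f(2.000000, 1.174918) = 0.467721
  u ← 0.686413 + (0.5/2)·(0.977009 + 0.467721) = 1.047596
x=2.000000, u=1.047596:
  k1 = f(2.000000, 1.047596) = 0.781823
  k2 = f(2.500000, 1.438507) = 0.203074
  u ← 1.047596 + (0.5/2)·(0.781823 + 0.203074) = 1.293820
u(2.5) ≈ 1.2938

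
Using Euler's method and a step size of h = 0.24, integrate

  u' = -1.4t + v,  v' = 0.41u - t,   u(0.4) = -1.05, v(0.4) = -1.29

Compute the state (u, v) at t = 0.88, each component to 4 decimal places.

-2.0665, -1.7899

Euler on (u,v): u_{n+1} = u_n + h·u', v_{n+1} = v_n + h·v'.
0.400000: (-1.050000, -1.290000); f=(-1.850000, -0.830500) → (-1.494000, -1.489320)
0.640000: (-1.494000, -1.489320); f=(-2.385320, -1.252540) → (-2.066477, -1.789930)
(u(0.88), v(0.88)) ≈ (-2.0665, -1.7899)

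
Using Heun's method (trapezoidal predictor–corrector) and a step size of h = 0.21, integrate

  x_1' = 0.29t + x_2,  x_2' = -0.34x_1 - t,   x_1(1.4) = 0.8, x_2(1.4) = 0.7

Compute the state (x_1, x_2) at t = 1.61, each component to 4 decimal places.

1.0018, 0.3185

Heun on (x_1,x_2): k1 = f(t_n, state_n); k2 = f(t_n + h, state_n + h·k1); state_{n+1} = state_n + (h/2)·(k1 + k2).
1.400000: (0.800000, 0.700000)
  k1 = (1.106000, -1.672000)
  predictor → (1.032260, 0.348880)
  k2 = (0.815780, -1.960968)
  → (1.001787, 0.318538)
(x_1(1.61), x_2(1.61)) ≈ (1.0018, 0.3185)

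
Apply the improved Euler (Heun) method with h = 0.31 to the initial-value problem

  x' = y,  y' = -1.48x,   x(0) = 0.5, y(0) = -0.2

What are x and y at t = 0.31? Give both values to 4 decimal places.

Heun on (x,y): k1 = f(t_n, state_n); k2 = f(t_n + h, state_n + h·k1); state_{n+1} = state_n + (h/2)·(k1 + k2).
0.000000: (0.500000, -0.200000)
  k1 = (-0.200000, -0.740000)
  predictor → (0.438000, -0.429400)
  k2 = (-0.429400, -0.648240)
  → (0.402443, -0.415177)
(x(0.31), y(0.31)) ≈ (0.4024, -0.4152)

0.4024, -0.4152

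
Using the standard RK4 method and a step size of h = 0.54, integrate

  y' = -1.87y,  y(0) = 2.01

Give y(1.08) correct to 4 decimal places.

0.2778

RK4: k1 = f(t_n, y_n); k2 = f(t_n + h/2, y_n + (h/2)·k1); k3 = f(t_n + h/2, y_n + (h/2)·k2); k4 = f(t_n + h, y_n + h·k3); y_{n+1} = y_n + (h/6)·(k1 + 2k2 + 2k3 + k4).
t=0.000000, y=2.010000:
  k1 = f(0.000000, 2.010000) = -3.758700
  k2 = f(0.270000, 0.995151) = -1.860932
  k3 = f(0.270000, 1.507548) = -2.819115
  k4 = f(0.540000, 0.487678) = -0.911957
  y ← 2.010000 + (0.54/6)·(k1 + 2k2 + 2k3 + k4) = 0.747232
t=0.540000, y=0.747232:
  k1 = f(0.540000, 0.747232) = -1.397324
  k2 = f(0.810000, 0.369955) = -0.691815
  k3 = f(0.810000, 0.560442) = -1.048027
  k4 = f(1.080000, 0.181298) = -0.339027
  y ← 0.747232 + (0.54/6)·(k1 + 2k2 + 2k3 + k4) = 0.277789
y(1.08) ≈ 0.2778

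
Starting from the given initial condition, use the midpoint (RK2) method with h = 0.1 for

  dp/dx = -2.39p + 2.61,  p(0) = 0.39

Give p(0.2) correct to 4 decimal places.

Midpoint: k1 = f(x_n, p_n); k2 = f(x_n + h/2, p_n + (h/2)·k1); p_{n+1} = p_n + h·k2.
x=0.000000, p=0.390000:
  k1 = f(0.000000, 0.390000) = 1.677900
  k2 = f(0.050000, 0.473895) = 1.477391
  p ← 0.390000 + 0.1·1.477391 = 0.537739
x=0.100000, p=0.537739:
  k1 = f(0.100000, 0.537739) = 1.324804
  k2 = f(0.150000, 0.603979) = 1.166490
  p ← 0.537739 + 0.1·1.166490 = 0.654388
p(0.2) ≈ 0.6544

0.6544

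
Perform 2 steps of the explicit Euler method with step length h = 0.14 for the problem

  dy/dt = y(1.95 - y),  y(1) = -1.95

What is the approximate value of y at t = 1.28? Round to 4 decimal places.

Euler: y_{n+1} = y_n + h·f(t_n, y_n).
t=1.000000, y=-1.950000: f=-7.605000 → y ← -1.950000 + 0.14·(-7.605000) = -3.014700
t=1.140000, y=-3.014700: f=-14.967081 → y ← -3.014700 + 0.14·(-14.967081) = -5.110091
y(1.28) ≈ -5.1101

-5.1101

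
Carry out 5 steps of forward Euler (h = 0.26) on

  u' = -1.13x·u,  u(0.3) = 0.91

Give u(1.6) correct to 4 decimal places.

Euler: u_{n+1} = u_n + h·f(x_n, u_n).
x=0.300000, u=0.910000: f=-0.308490 → u ← 0.910000 + 0.26·(-0.308490) = 0.829793
x=0.560000, u=0.829793: f=-0.525093 → u ← 0.829793 + 0.26·(-0.525093) = 0.693268
x=0.820000, u=0.693268: f=-0.642383 → u ← 0.693268 + 0.26·(-0.642383) = 0.526249
x=1.080000, u=0.526249: f=-0.642234 → u ← 0.526249 + 0.26·(-0.642234) = 0.359268
x=1.340000, u=0.359268: f=-0.544004 → u ← 0.359268 + 0.26·(-0.544004) = 0.217827
u(1.6) ≈ 0.2178

0.2178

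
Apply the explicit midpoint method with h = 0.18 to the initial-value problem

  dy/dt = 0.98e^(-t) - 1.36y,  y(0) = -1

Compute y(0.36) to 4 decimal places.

-0.3902

Midpoint: k1 = f(t_n, y_n); k2 = f(t_n + h/2, y_n + (h/2)·k1); y_{n+1} = y_n + h·k2.
t=0.000000, y=-1.000000:
  k1 = f(0.000000, -1.000000) = 2.340000
  k2 = f(0.090000, -0.789400) = 1.969237
  y ← -1.000000 + 0.18·1.969237 = -0.645537
t=0.180000, y=-0.645537:
  k1 = f(0.180000, -0.645537) = 1.696496
  k2 = f(0.270000, -0.492853) = 1.418392
  y ← -0.645537 + 0.18·1.418392 = -0.390227
y(0.36) ≈ -0.3902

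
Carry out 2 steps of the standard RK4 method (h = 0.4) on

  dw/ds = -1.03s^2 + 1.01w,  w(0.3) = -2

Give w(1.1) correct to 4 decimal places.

RK4: k1 = f(s_n, w_n); k2 = f(s_n + h/2, w_n + (h/2)·k1); k3 = f(s_n + h/2, w_n + (h/2)·k2); k4 = f(s_n + h, w_n + h·k3); w_{n+1} = w_n + (h/6)·(k1 + 2k2 + 2k3 + k4).
s=0.300000, w=-2.000000:
  k1 = f(0.300000, -2.000000) = -2.112700
  k2 = f(0.500000, -2.422540) = -2.704265
  k3 = f(0.500000, -2.540853) = -2.823762
  k4 = f(0.700000, -3.129505) = -3.665500
  w ← -2.000000 + (0.4/6)·(k1 + 2k2 + 2k3 + k4) = -3.122284
s=0.700000, w=-3.122284:
  k1 = f(0.700000, -3.122284) = -3.658206
  k2 = f(0.900000, -3.853925) = -4.726764
  k3 = f(0.900000, -4.067636) = -4.942613
  k4 = f(1.100000, -5.099329) = -6.396622
  w ← -3.122284 + (0.4/6)·(k1 + 2k2 + 2k3 + k4) = -5.081856
w(1.1) ≈ -5.0819

-5.0819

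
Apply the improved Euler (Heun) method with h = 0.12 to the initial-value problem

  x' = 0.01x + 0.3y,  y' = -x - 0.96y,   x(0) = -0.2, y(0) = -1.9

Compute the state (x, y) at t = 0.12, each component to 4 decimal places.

Heun on (x,y): k1 = f(t_n, state_n); k2 = f(t_n + h, state_n + h·k1); state_{n+1} = state_n + (h/2)·(k1 + k2).
0.000000: (-0.200000, -1.900000)
  k1 = (-0.572000, 2.024000)
  predictor → (-0.268640, -1.657120)
  k2 = (-0.499822, 1.859475)
  → (-0.264309, -1.666991)
(x(0.12), y(0.12)) ≈ (-0.2643, -1.6670)

-0.2643, -1.6670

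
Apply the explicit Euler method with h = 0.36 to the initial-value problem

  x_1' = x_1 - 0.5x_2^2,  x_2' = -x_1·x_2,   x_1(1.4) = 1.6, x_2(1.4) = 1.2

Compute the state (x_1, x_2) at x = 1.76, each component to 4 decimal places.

1.9168, 0.5088

Euler on (x_1,x_2): x_1_{n+1} = x_1_n + h·x_1', x_2_{n+1} = x_2_n + h·x_2'.
1.400000: (1.600000, 1.200000); f=(0.880000, -1.920000) → (1.916800, 0.508800)
(x_1(1.76), x_2(1.76)) ≈ (1.9168, 0.5088)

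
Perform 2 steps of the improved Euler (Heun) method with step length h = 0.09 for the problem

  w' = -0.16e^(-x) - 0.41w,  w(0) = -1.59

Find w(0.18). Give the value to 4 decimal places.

Heun: k1 = f(x_n, w_n); k2 = f(x_n + h, w_n + h·k1); w_{n+1} = w_n + (h/2)·(k1 + k2).
x=0.000000, w=-1.590000:
  k1 = f(0.000000, -1.590000) = 0.491900
  k2 = f(0.090000, -1.545729) = 0.487520
  w ← -1.590000 + (0.09/2)·(0.491900 + 0.487520) = -1.545926
x=0.090000, w=-1.545926:
  k1 = f(0.090000, -1.545926) = 0.487601
  k2 = f(0.180000, -1.502042) = 0.482194
  w ← -1.545926 + (0.09/2)·(0.487601 + 0.482194) = -1.502285
w(0.18) ≈ -1.5023

-1.5023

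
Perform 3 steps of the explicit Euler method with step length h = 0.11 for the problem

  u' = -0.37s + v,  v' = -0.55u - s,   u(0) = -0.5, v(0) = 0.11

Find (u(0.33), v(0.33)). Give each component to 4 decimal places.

Euler on (u,v): u_{n+1} = u_n + h·u', v_{n+1} = v_n + h·v'.
0.000000: (-0.500000, 0.110000); f=(0.110000, 0.275000) → (-0.487900, 0.140250)
0.110000: (-0.487900, 0.140250); f=(0.099550, 0.158345) → (-0.476950, 0.157668)
0.220000: (-0.476950, 0.157668); f=(0.076268, 0.042322) → (-0.468560, 0.162323)
(u(0.33), v(0.33)) ≈ (-0.4686, 0.1623)

-0.4686, 0.1623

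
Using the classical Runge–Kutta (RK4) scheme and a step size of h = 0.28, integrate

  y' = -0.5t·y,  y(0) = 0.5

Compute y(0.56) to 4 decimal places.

0.4623

RK4: k1 = f(t_n, y_n); k2 = f(t_n + h/2, y_n + (h/2)·k1); k3 = f(t_n + h/2, y_n + (h/2)·k2); k4 = f(t_n + h, y_n + h·k3); y_{n+1} = y_n + (h/6)·(k1 + 2k2 + 2k3 + k4).
t=0.000000, y=0.500000:
  k1 = f(0.000000, 0.500000) = 0.000000
  k2 = f(0.140000, 0.500000) = -0.035000
  k3 = f(0.140000, 0.495100) = -0.034657
  k4 = f(0.280000, 0.490296) = -0.068641
  y ← 0.500000 + (0.28/6)·(k1 + 2k2 + 2k3 + k4) = 0.490295
t=0.280000, y=0.490295:
  k1 = f(0.280000, 0.490295) = -0.068641
  k2 = f(0.420000, 0.480686) = -0.100944
  k3 = f(0.420000, 0.476163) = -0.099994
  k4 = f(0.560000, 0.462297) = -0.129443
  y ← 0.490295 + (0.28/6)·(k1 + 2k2 + 2k3 + k4) = 0.462297
y(0.56) ≈ 0.4623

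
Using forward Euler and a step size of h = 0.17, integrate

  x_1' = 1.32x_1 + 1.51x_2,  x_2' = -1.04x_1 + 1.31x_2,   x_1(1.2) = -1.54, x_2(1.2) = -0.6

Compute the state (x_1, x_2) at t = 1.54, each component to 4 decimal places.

Euler on (x_1,x_2): x_1_{n+1} = x_1_n + h·x_1', x_2_{n+1} = x_2_n + h·x_2'.
1.200000: (-1.540000, -0.600000); f=(-2.938800, 0.815600) → (-2.039596, -0.461348)
1.370000: (-2.039596, -0.461348); f=(-3.388902, 1.516814) → (-2.615709, -0.203490)
(x_1(1.54), x_2(1.54)) ≈ (-2.6157, -0.2035)

-2.6157, -0.2035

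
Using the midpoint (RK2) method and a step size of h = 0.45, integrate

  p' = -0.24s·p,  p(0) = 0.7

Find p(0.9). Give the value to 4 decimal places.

0.6344

Midpoint: k1 = f(s_n, p_n); k2 = f(s_n + h/2, p_n + (h/2)·k1); p_{n+1} = p_n + h·k2.
s=0.000000, p=0.700000:
  k1 = f(0.000000, 0.700000) = 0.000000
  k2 = f(0.225000, 0.700000) = -0.037800
  p ← 0.700000 + 0.45·(-0.037800) = 0.682990
s=0.450000, p=0.682990:
  k1 = f(0.450000, 0.682990) = -0.073763
  k2 = f(0.675000, 0.666393) = -0.107956
  p ← 0.682990 + 0.45·(-0.107956) = 0.634410
p(0.9) ≈ 0.6344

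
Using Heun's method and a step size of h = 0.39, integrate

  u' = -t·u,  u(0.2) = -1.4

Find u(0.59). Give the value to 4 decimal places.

-1.1969

Heun: k1 = f(t_n, u_n); k2 = f(t_n + h, u_n + h·k1); u_{n+1} = u_n + (h/2)·(k1 + k2).
t=0.200000, u=-1.400000:
  k1 = f(0.200000, -1.400000) = 0.280000
  k2 = f(0.590000, -1.290800) = 0.761572
  u ← -1.400000 + (0.39/2)·(0.280000 + 0.761572) = -1.196893
u(0.59) ≈ -1.1969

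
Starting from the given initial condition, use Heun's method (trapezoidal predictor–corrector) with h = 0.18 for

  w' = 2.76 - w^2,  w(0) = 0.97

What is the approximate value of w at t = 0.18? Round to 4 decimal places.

1.2306

Heun: k1 = f(t_n, w_n); k2 = f(t_n + h, w_n + h·k1); w_{n+1} = w_n + (h/2)·(k1 + k2).
t=0.000000, w=0.970000:
  k1 = f(0.000000, 0.970000) = 1.819100
  k2 = f(0.180000, 1.297438) = 1.076655
  w ← 0.970000 + (0.18/2)·(1.819100 + 1.076655) = 1.230618
w(0.18) ≈ 1.2306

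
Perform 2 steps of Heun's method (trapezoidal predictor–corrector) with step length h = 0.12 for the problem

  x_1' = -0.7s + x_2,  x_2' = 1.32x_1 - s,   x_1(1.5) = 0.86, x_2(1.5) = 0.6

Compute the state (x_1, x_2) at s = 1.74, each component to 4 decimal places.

0.7185, 0.4640

Heun on (x_1,x_2): k1 = f(s_n, state_n); k2 = f(s_n + h, state_n + h·k1); state_{n+1} = state_n + (h/2)·(k1 + k2).
1.500000: (0.860000, 0.600000)
  k1 = (-0.450000, -0.364800)
  predictor → (0.806000, 0.556224)
  k2 = (-0.577776, -0.556080)
  → (0.798333, 0.544747)
1.620000: (0.798333, 0.544747)
  k1 = (-0.589253, -0.566200)
  predictor → (0.727623, 0.476803)
  k2 = (-0.741197, -0.779538)
  → (0.718506, 0.464003)
(x_1(1.74), x_2(1.74)) ≈ (0.7185, 0.4640)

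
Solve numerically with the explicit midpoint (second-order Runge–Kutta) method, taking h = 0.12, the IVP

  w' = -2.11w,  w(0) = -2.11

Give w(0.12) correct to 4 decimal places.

-1.6434

Midpoint: k1 = f(x_n, w_n); k2 = f(x_n + h/2, w_n + (h/2)·k1); w_{n+1} = w_n + h·k2.
x=0.000000, w=-2.110000:
  k1 = f(0.000000, -2.110000) = 4.452100
  k2 = f(0.060000, -1.842874) = 3.888464
  w ← -2.110000 + 0.12·3.888464 = -1.643384
w(0.12) ≈ -1.6434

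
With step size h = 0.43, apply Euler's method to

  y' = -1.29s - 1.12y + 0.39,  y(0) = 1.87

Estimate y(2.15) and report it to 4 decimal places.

-1.0813

Euler: y_{n+1} = y_n + h·f(s_n, y_n).
s=0.000000, y=1.870000: f=-1.704400 → y ← 1.870000 + 0.43·(-1.704400) = 1.137108
s=0.430000, y=1.137108: f=-1.438261 → y ← 1.137108 + 0.43·(-1.438261) = 0.518656
s=0.860000, y=0.518656: f=-1.300294 → y ← 0.518656 + 0.43·(-1.300294) = -0.040471
s=1.290000, y=-0.040471: f=-1.228773 → y ← -0.040471 + 0.43·(-1.228773) = -0.568843
s=1.720000, y=-0.568843: f=-1.191696 → y ← -0.568843 + 0.43·(-1.191696) = -1.081272
y(2.15) ≈ -1.0813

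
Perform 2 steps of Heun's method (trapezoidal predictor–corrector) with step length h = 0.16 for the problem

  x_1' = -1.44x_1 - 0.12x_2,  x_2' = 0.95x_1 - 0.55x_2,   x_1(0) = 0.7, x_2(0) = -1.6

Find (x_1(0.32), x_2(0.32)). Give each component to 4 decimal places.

Heun on (x_1,x_2): k1 = f(s_n, state_n); k2 = f(s_n + h, state_n + h·k1); state_{n+1} = state_n + (h/2)·(k1 + k2).
0.000000: (0.700000, -1.600000)
  k1 = (-0.816000, 1.545000)
  predictor → (0.569440, -1.352800)
  k2 = (-0.657658, 1.285008)
  → (0.582107, -1.373599)
0.160000: (0.582107, -1.373599)
  k1 = (-0.673403, 1.308482)
  predictor → (0.474363, -1.164242)
  k2 = (-0.543374, 1.090978)
  → (0.484765, -1.181643)
(x_1(0.32), x_2(0.32)) ≈ (0.4848, -1.1816)

0.4848, -1.1816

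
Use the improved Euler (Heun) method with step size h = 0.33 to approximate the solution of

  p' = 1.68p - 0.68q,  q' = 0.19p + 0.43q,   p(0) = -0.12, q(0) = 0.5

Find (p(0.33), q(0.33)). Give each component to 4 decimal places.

Heun on (p,q): k1 = f(t_n, state_n); k2 = f(t_n + h, state_n + h·k1); state_{n+1} = state_n + (h/2)·(k1 + k2).
0.000000: (-0.120000, 0.500000)
  k1 = (-0.541600, 0.192200)
  predictor → (-0.298728, 0.563426)
  k2 = (-0.884993, 0.185515)
  → (-0.355388, 0.562323)
(p(0.33), q(0.33)) ≈ (-0.3554, 0.5623)

-0.3554, 0.5623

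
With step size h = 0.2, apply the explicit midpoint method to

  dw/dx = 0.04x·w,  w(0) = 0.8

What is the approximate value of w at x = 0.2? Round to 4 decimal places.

Midpoint: k1 = f(x_n, w_n); k2 = f(x_n + h/2, w_n + (h/2)·k1); w_{n+1} = w_n + h·k2.
x=0.000000, w=0.800000:
  k1 = f(0.000000, 0.800000) = 0.000000
  k2 = f(0.100000, 0.800000) = 0.003200
  w ← 0.800000 + 0.2·0.003200 = 0.800640
w(0.2) ≈ 0.8006

0.8006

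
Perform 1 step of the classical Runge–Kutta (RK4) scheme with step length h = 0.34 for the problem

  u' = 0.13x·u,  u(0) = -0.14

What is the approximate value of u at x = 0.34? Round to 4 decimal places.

-0.1411

RK4: k1 = f(x_n, u_n); k2 = f(x_n + h/2, u_n + (h/2)·k1); k3 = f(x_n + h/2, u_n + (h/2)·k2); k4 = f(x_n + h, u_n + h·k3); u_{n+1} = u_n + (h/6)·(k1 + 2k2 + 2k3 + k4).
x=0.000000, u=-0.140000:
  k1 = f(0.000000, -0.140000) = 0.000000
  k2 = f(0.170000, -0.140000) = -0.003094
  k3 = f(0.170000, -0.140526) = -0.003106
  k4 = f(0.340000, -0.141056) = -0.006235
  u ← -0.140000 + (0.34/6)·(k1 + 2k2 + 2k3 + k4) = -0.141056
u(0.34) ≈ -0.1411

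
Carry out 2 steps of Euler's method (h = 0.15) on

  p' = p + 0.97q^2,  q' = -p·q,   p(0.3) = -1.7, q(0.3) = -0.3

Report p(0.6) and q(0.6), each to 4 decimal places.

-2.2126, -0.4862

Euler on (p,q): p_{n+1} = p_n + h·p', q_{n+1} = q_n + h·q'.
0.300000: (-1.700000, -0.300000); f=(-1.612700, -0.510000) → (-1.941905, -0.376500)
0.450000: (-1.941905, -0.376500); f=(-1.804405, -0.731127) → (-2.212566, -0.486169)
(p(0.6), q(0.6)) ≈ (-2.2126, -0.4862)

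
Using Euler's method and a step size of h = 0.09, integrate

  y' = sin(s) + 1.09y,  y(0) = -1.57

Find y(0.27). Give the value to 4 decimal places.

Euler: y_{n+1} = y_n + h·f(s_n, y_n).
s=0.000000, y=-1.570000: f=-1.711300 → y ← -1.570000 + 0.09·(-1.711300) = -1.724017
s=0.090000, y=-1.724017: f=-1.789300 → y ← -1.724017 + 0.09·(-1.789300) = -1.885054
s=0.180000, y=-1.885054: f=-1.875679 → y ← -1.885054 + 0.09·(-1.875679) = -2.053865
y(0.27) ≈ -2.0539

-2.0539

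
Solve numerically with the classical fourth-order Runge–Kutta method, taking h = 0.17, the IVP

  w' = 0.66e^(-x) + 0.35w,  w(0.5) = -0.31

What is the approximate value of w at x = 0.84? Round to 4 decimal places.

RK4: k1 = f(x_n, w_n); k2 = f(x_n + h/2, w_n + (h/2)·k1); k3 = f(x_n + h/2, w_n + (h/2)·k2); k4 = f(x_n + h, w_n + h·k3); w_{n+1} = w_n + (h/6)·(k1 + 2k2 + 2k3 + k4).
x=0.500000, w=-0.310000:
  k1 = f(0.500000, -0.310000) = 0.291810
  k2 = f(0.585000, -0.285196) = 0.267871
  k3 = f(0.585000, -0.287231) = 0.267159
  k4 = f(0.670000, -0.264583) = 0.245124
  w ← -0.310000 + (0.17/6)·(k1 + 2k2 + 2k3 + k4) = -0.264468
x=0.670000, w=-0.264468:
  k1 = f(0.670000, -0.264468) = 0.245164
  k2 = f(0.755000, -0.243630) = 0.224937
  k3 = f(0.755000, -0.245349) = 0.224335
  k4 = f(0.840000, -0.226332) = 0.205713
  w ← -0.264468 + (0.17/6)·(k1 + 2k2 + 2k3 + k4) = -0.226235
w(0.84) ≈ -0.2262

-0.2262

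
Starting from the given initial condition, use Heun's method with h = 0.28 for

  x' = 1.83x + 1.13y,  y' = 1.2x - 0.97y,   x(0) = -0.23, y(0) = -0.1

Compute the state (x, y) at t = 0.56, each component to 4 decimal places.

Heun on (x,y): k1 = f(t_n, state_n); k2 = f(t_n + h, state_n + h·k1); state_{n+1} = state_n + (h/2)·(k1 + k2).
0.000000: (-0.230000, -0.100000)
  k1 = (-0.533900, -0.179000)
  predictor → (-0.379492, -0.150120)
  k2 = (-0.864106, -0.309774)
  → (-0.425721, -0.168428)
0.280000: (-0.425721, -0.168428)
  k1 = (-0.969393, -0.347489)
  predictor → (-0.697151, -0.265725)
  k2 = (-1.576056, -0.578827)
  → (-0.782084, -0.298113)
(x(0.56), y(0.56)) ≈ (-0.7821, -0.2981)

-0.7821, -0.2981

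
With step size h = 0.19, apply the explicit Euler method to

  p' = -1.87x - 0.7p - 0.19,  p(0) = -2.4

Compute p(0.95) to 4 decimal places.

-1.9053

Euler: p_{n+1} = p_n + h·f(x_n, p_n).
x=0.000000, p=-2.400000: f=1.490000 → p ← -2.400000 + 0.19·1.490000 = -2.116900
x=0.190000, p=-2.116900: f=0.936530 → p ← -2.116900 + 0.19·0.936530 = -1.938959
x=0.380000, p=-1.938959: f=0.456672 → p ← -1.938959 + 0.19·0.456672 = -1.852192
x=0.570000, p=-1.852192: f=0.040634 → p ← -1.852192 + 0.19·0.040634 = -1.844471
x=0.760000, p=-1.844471: f=-0.320070 → p ← -1.844471 + 0.19·(-0.320070) = -1.905285
p(0.95) ≈ -1.9053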